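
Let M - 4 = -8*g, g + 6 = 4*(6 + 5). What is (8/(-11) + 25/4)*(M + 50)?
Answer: -30375/22 ≈ -1380.7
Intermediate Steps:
g = 38 (g = -6 + 4*(6 + 5) = -6 + 4*11 = -6 + 44 = 38)
M = -300 (M = 4 - 8*38 = 4 - 304 = -300)
(8/(-11) + 25/4)*(M + 50) = (8/(-11) + 25/4)*(-300 + 50) = (8*(-1/11) + 25*(1/4))*(-250) = (-8/11 + 25/4)*(-250) = (243/44)*(-250) = -30375/22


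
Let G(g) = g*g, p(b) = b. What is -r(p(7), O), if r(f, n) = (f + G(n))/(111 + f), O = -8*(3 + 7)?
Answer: -6407/118 ≈ -54.297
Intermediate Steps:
G(g) = g²
O = -80 (O = -8*10 = -80)
r(f, n) = (f + n²)/(111 + f)
-r(p(7), O) = -(7 + (-80)²)/(111 + 7) = -(7 + 6400)/118 = -6407/118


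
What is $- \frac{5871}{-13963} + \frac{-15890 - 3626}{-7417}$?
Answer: $\frac{316047115}{103563571} \approx 3.0517$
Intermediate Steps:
$- \frac{5871}{-13963} + \frac{-15890 - 3626}{-7417} = \left(-5871\right) \left(- \frac{1}{13963}\right) + \left(-15890 - 3626\right) \left(- \frac{1}{7417}\right) = \frac{5871}{13963} - - \frac{19516}{7417} = \frac{5871}{13963} + \frac{19516}{7417} = \frac{316047115}{103563571}$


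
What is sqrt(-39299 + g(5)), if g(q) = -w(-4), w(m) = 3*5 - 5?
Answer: I*sqrt(39309) ≈ 198.26*I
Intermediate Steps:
w(m) = 10 (w(m) = 15 - 5 = 10)
g(q) = -10 (g(q) = -1*10 = -10)
sqrt(-39299 + g(5)) = sqrt(-39299 - 10) = sqrt(-39309) = I*sqrt(39309)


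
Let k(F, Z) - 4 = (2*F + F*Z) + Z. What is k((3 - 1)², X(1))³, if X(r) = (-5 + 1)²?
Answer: 778688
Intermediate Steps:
X(r) = 16 (X(r) = (-4)² = 16)
k(F, Z) = 4 + Z + 2*F + F*Z (k(F, Z) = 4 + ((2*F + F*Z) + Z) = 4 + (Z + 2*F + F*Z) = 4 + Z + 2*F + F*Z)
k((3 - 1)², X(1))³ = (4 + 16 + 2*(3 - 1)² + (3 - 1)²*16)³ = (4 + 16 + 2*2² + 2²*16)³ = (4 + 16 + 2*4 + 4*16)³ = (4 + 16 + 8 + 64)³ = 92³ = 778688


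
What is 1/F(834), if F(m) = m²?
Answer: 1/695556 ≈ 1.4377e-6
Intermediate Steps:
1/F(834) = 1/(834²) = 1/695556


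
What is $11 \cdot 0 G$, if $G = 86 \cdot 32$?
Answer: $0$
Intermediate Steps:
$G = 2752$
$11 \cdot 0 G = 11 \cdot 0 \cdot 2752 = 0 \cdot 2752 = 0$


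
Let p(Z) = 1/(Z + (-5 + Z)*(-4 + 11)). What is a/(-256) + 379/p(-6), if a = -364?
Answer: -2013157/64 ≈ -31456.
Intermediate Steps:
p(Z) = 1/(-35 + 8*Z) (p(Z) = 1/(Z + (-5 + Z)*7) = 1/(Z + (-35 + 7*Z)) = 1/(-35 + 8*Z))
a/(-256) + 379/p(-6) = -364/(-256) + 379/(1/(-35 + 8*(-6))) = -364*(-1/256) + 379/(1/(-35 - 48)) = 91/64 + 379/(1/(-83)) = 91/64 + 379/(-1/83) = 91/64 + 379*(-83) = 91/64 - 31457 = -2013157/64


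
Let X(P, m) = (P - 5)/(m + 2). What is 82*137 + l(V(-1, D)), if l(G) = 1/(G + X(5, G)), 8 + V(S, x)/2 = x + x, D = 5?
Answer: 44937/4 ≈ 11234.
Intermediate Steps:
X(P, m) = (-5 + P)/(2 + m)
V(S, x) = -16 + 4*x (V(S, x) = -16 + 2*(x + x) = -16 + 2*(2*x) = -16 + 4*x)
l(G) = 1/G (l(G) = 1/(G + (-5 + 5)/(2 + G)) = 1/(G + 0/(2 + G)) = 1/(G + 0) = 1/G)
82*137 + l(V(-1, D)) = 82*137 + 1/(-16 + 4*5) = 11234 + 1/(-16 + 20) = 11234 + 1/4 = 44937/4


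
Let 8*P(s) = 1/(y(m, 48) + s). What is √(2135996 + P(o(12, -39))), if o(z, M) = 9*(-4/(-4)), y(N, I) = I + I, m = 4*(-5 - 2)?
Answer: √376789694610/420 ≈ 1461.5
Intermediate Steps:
m = -28 (m = 4*(-7) = -28)
y(N, I) = 2*I
o(z, M) = 9 (o(z, M) = 9*(-4*(-¼)) = 9*1 = 9)
P(s) = 1/(8*(96 + s)) (P(s) = 1/(8*(2*48 + s)) = 1/(8*(96 + s)))
√(2135996 + P(o(12, -39))) = √(2135996 + 1/(8*(96 + 9))) = √(2135996 + (⅛)/105) = √(2135996 + (⅛)*(1/105)) = √(2135996 + 1/840) = √(1794236641/840) = √376789694610/420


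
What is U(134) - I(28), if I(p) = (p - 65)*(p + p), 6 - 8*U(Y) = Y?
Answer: 2056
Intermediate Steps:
U(Y) = 3/4 - Y/8
I(p) = 2*p*(-65 + p) (I(p) = (-65 + p)*(2*p) = 2*p*(-65 + p))
U(134) - I(28) = (3/4 - 1/8*134) - 2*28*(-65 + 28) = (3/4 - 67/4) - 2*28*(-37) = -16 - 1*(-2072) = -16 + 2072 = 2056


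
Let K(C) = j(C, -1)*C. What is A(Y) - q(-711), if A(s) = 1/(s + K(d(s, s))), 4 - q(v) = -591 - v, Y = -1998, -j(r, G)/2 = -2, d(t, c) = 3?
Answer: 230375/1986 ≈ 116.00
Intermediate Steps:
j(r, G) = 4 (j(r, G) = -2*(-2) = 4)
q(v) = 595 + v (q(v) = 4 - (-591 - v) = 4 + (591 + v) = 595 + v)
K(C) = 4*C
A(s) = 1/(12 + s) (A(s) = 1/(s + 4*3) = 1/(s + 12) = 1/(12 + s))
A(Y) - q(-711) = 1/(12 - 1998) - (595 - 711) = 1/(-1986) - 1*(-116) = -1/1986 + 116 = 230375/1986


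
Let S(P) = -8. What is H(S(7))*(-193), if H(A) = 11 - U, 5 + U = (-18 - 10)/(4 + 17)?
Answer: -10036/3 ≈ -3345.3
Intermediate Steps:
U = -19/3 (U = -5 + (-18 - 10)/(4 + 17) = -5 - 28/21 = -5 - 28*1/21 = -5 - 4/3 = -19/3 ≈ -6.3333)
H(A) = 52/3 (H(A) = 11 - 1*(-19/3) = 11 + 19/3 = 52/3)
H(S(7))*(-193) = (52/3)*(-193) = -10036/3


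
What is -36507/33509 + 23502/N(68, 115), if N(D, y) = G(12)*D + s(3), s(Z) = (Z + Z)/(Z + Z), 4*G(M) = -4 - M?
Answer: -797421915/9080939 ≈ -87.813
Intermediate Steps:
G(M) = -1 - M/4 (G(M) = (-4 - M)/4 = -1 - M/4)
s(Z) = 1 (s(Z) = (2*Z)/((2*Z)) = (2*Z)*(1/(2*Z)) = 1)
N(D, y) = 1 - 4*D (N(D, y) = (-1 - ¼*12)*D + 1 = (-1 - 3)*D + 1 = -4*D + 1 = 1 - 4*D)
-36507/33509 + 23502/N(68, 115) = -36507/33509 + 23502/(1 - 4*68) = -36507*1/33509 + 23502/(1 - 272) = -36507/33509 + 23502/(-271) = -36507/33509 + 23502*(-1/271) = -36507/33509 - 23502/271 = -797421915/9080939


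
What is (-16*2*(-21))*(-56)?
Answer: -37632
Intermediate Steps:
(-16*2*(-21))*(-56) = -32*(-21)*(-56) = 672*(-56) = -37632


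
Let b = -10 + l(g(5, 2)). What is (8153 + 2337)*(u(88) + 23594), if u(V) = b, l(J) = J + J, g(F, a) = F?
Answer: 247501060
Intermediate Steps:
l(J) = 2*J
b = 0 (b = -10 + 2*5 = -10 + 10 = 0)
u(V) = 0
(8153 + 2337)*(u(88) + 23594) = (8153 + 2337)*(0 + 23594) = 10490*23594 = 247501060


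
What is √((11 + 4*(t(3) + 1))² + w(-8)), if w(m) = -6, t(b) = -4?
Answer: I*√5 ≈ 2.2361*I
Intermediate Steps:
√((11 + 4*(t(3) + 1))² + w(-8)) = √((11 + 4*(-4 + 1))² - 6) = √((11 + 4*(-3))² - 6) = √((11 - 12)² - 6) = √((-1)² - 6) = √(1 - 6) = √(-5) = I*√5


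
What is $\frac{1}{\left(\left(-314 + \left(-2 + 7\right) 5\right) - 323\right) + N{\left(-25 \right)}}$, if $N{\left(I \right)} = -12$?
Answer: $- \frac{1}{624} \approx -0.0016026$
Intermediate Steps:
$\frac{1}{\left(\left(-314 + \left(-2 + 7\right) 5\right) - 323\right) + N{\left(-25 \right)}} = \frac{1}{\left(\left(-314 + \left(-2 + 7\right) 5\right) - 323\right) - 12} = \frac{1}{\left(\left(-314 + 5 \cdot 5\right) - 323\right) - 12} = \frac{1}{\left(\left(-314 + 25\right) - 323\right) - 12} = \frac{1}{\left(-289 - 323\right) - 12} = \frac{1}{-612 - 12} = \frac{1}{-624} = - \frac{1}{624}$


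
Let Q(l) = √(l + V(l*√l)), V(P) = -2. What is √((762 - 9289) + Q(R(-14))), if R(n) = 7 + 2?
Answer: √(-8527 + √7) ≈ 92.327*I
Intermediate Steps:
R(n) = 9
Q(l) = √(-2 + l) (Q(l) = √(l - 2) = √(-2 + l))
√((762 - 9289) + Q(R(-14))) = √((762 - 9289) + √(-2 + 9)) = √(-8527 + √7)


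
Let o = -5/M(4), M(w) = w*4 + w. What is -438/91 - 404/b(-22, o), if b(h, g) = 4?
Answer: -9629/91 ≈ -105.81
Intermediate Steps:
M(w) = 5*w (M(w) = 4*w + w = 5*w)
o = -¼ (o = -5/(5*4) = -5/20 = -5*1/20 = -¼ ≈ -0.25000)
-438/91 - 404/b(-22, o) = -438/91 - 404/4 = -438*1/91 - 404*¼ = -438/91 - 101 = -9629/91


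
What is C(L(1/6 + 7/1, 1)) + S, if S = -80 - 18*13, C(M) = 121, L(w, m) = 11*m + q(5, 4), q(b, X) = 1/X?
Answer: -193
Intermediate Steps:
L(w, m) = ¼ + 11*m (L(w, m) = 11*m + 1/4 = 11*m + ¼ = ¼ + 11*m)
S = -314 (S = -80 - 234 = -314)
C(L(1/6 + 7/1, 1)) + S = 121 - 314 = -193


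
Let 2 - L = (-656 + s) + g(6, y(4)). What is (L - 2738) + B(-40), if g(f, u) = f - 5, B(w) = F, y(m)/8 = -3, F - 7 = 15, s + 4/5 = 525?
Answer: -12916/5 ≈ -2583.2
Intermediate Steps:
s = 2621/5 (s = -⅘ + 525 = 2621/5 ≈ 524.20)
F = 22 (F = 7 + 15 = 22)
y(m) = -24 (y(m) = 8*(-3) = -24)
B(w) = 22
g(f, u) = -5 + f
L = 664/5 (L = 2 - ((-656 + 2621/5) + (-5 + 6)) = 2 - (-659/5 + 1) = 2 - 1*(-654/5) = 2 + 654/5 = 664/5 ≈ 132.80)
(L - 2738) + B(-40) = (664/5 - 2738) + 22 = -13026/5 + 22 = -12916/5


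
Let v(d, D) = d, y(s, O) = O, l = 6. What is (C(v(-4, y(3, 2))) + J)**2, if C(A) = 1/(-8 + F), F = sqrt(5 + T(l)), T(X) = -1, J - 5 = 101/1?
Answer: 403225/36 ≈ 11201.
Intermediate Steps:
J = 106 (J = 5 + 101/1 = 5 + 101*1 = 5 + 101 = 106)
F = 2 (F = sqrt(5 - 1) = sqrt(4) = 2)
C(A) = -1/6 (C(A) = 1/(-8 + 2) = 1/(-6) = -1/6)
(C(v(-4, y(3, 2))) + J)**2 = (-1/6 + 106)**2 = (635/6)**2 = 403225/36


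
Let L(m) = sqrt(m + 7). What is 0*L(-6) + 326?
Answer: 326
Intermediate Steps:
L(m) = sqrt(7 + m)
0*L(-6) + 326 = 0*sqrt(7 - 6) + 326 = 0*sqrt(1) + 326 = 0*1 + 326 = 0 + 326 = 326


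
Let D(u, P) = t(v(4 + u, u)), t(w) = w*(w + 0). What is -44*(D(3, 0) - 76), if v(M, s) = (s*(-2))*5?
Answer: -36256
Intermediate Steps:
v(M, s) = -10*s (v(M, s) = -2*s*5 = -10*s)
t(w) = w² (t(w) = w*w = w²)
D(u, P) = 100*u² (D(u, P) = (-10*u)² = 100*u²)
-44*(D(3, 0) - 76) = -44*(100*3² - 76) = -44*(100*9 - 76) = -44*(900 - 76) = -44*824 = -36256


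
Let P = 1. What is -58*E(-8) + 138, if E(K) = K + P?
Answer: 544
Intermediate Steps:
E(K) = 1 + K (E(K) = K + 1 = 1 + K)
-58*E(-8) + 138 = -58*(1 - 8) + 138 = -58*(-7) + 138 = 406 + 138 = 544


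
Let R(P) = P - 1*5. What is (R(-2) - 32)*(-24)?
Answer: 936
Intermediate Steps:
R(P) = -5 + P (R(P) = P - 5 = -5 + P)
(R(-2) - 32)*(-24) = ((-5 - 2) - 32)*(-24) = (-7 - 32)*(-24) = -39*(-24) = 936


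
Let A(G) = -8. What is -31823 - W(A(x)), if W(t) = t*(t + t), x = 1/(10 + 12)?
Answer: -31951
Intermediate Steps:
x = 1/22 ≈ 0.045455
W(t) = 2*t² (W(t) = t*(2*t) = 2*t²)
-31823 - W(A(x)) = -31823 - 2*(-8)² = -31823 - 2*64 = -31823 - 1*128 = -31823 - 128 = -31951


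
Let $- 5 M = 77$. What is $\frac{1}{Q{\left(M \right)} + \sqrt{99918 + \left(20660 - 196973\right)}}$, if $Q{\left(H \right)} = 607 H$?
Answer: $- \frac{21245}{198767636} - \frac{25 i \sqrt{76395}}{2186443996} \approx -0.00010688 - 3.1603 \cdot 10^{-6} i$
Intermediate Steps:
$M = - \frac{77}{5}$ ($M = \left(- \frac{1}{5}\right) 77 = - \frac{77}{5} \approx -15.4$)
$\frac{1}{Q{\left(M \right)} + \sqrt{99918 + \left(20660 - 196973\right)}} = \frac{1}{607 \left(- \frac{77}{5}\right) + \sqrt{99918 + \left(20660 - 196973\right)}} = \frac{1}{- \frac{46739}{5} + \sqrt{99918 + \left(20660 - 196973\right)}} = \frac{1}{- \frac{46739}{5} + \sqrt{99918 - 176313}} = \frac{1}{- \frac{46739}{5} + \sqrt{-76395}} = \frac{1}{- \frac{46739}{5} + i \sqrt{76395}}$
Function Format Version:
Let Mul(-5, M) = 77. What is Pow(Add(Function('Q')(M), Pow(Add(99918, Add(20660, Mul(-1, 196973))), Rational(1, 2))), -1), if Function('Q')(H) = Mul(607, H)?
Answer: Add(Rational(-21245, 198767636), Mul(Rational(-25, 2186443996), I, Pow(76395, Rational(1, 2)))) ≈ Add(-0.00010688, Mul(-3.1603e-6, I))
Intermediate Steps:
M = Rational(-77, 5) (M = Mul(Rational(-1, 5), 77) = Rational(-77, 5) ≈ -15.400)
Pow(Add(Function('Q')(M), Pow(Add(99918, Add(20660, Mul(-1, 196973))), Rational(1, 2))), -1) = Pow(Add(Mul(607, Rational(-77, 5)), Pow(Add(99918, Add(20660, Mul(-1, 196973))), Rational(1, 2))), -1) = Pow(Add(Rational(-46739, 5), Pow(Add(99918, Add(20660, -196973)), Rational(1, 2))), -1) = Pow(Add(Rational(-46739, 5), Pow(Add(99918, -176313), Rational(1, 2))), -1) = Pow(Add(Rational(-46739, 5), Pow(-76395, Rational(1, 2))), -1) = Pow(Add(Rational(-46739, 5), Mul(I, Pow(76395, Rational(1, 2)))), -1)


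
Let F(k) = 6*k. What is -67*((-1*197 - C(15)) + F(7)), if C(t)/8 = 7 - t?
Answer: 6097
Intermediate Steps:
C(t) = 56 - 8*t (C(t) = 8*(7 - t) = 56 - 8*t)
-67*((-1*197 - C(15)) + F(7)) = -67*((-1*197 - (56 - 8*15)) + 6*7) = -67*((-197 - (56 - 120)) + 42) = -67*((-197 - 1*(-64)) + 42) = -67*((-197 + 64) + 42) = -67*(-133 + 42) = -67*(-91) = 6097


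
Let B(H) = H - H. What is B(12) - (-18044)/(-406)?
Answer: -9022/203 ≈ -44.443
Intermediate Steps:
B(H) = 0
B(12) - (-18044)/(-406) = 0 - (-18044)/(-406) = 0 - (-18044)*(-1)/406 = 0 - 347*26/203 = 0 - 9022/203 = -9022/203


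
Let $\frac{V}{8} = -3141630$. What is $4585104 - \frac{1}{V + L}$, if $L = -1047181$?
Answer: $\frac{120039036027985}{26180221} \approx 4.5851 \cdot 10^{6}$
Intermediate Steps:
$V = -25133040$ ($V = 8 \left(-3141630\right) = -25133040$)
$4585104 - \frac{1}{V + L} = 4585104 - \frac{1}{-25133040 - 1047181} = 4585104 - \frac{1}{-26180221} = 4585104 - - \frac{1}{26180221} = 4585104 + \frac{1}{26180221} = \frac{120039036027985}{26180221}$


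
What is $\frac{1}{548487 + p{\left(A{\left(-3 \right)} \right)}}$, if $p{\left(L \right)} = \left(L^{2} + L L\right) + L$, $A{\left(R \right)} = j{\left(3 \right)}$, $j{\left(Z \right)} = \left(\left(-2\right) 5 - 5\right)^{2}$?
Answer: $\frac{1}{649962} \approx 1.5386 \cdot 10^{-6}$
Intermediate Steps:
$j{\left(Z \right)} = 225$ ($j{\left(Z \right)} = \left(-10 - 5\right)^{2} = \left(-15\right)^{2} = 225$)
$A{\left(R \right)} = 225$
$p{\left(L \right)} = L + 2 L^{2}$ ($p{\left(L \right)} = \left(L^{2} + L^{2}\right) + L = 2 L^{2} + L = L + 2 L^{2}$)
$\frac{1}{548487 + p{\left(A{\left(-3 \right)} \right)}} = \frac{1}{548487 + 225 \left(1 + 2 \cdot 225\right)} = \frac{1}{548487 + 225 \left(1 + 450\right)} = \frac{1}{548487 + 225 \cdot 451} = \frac{1}{548487 + 101475} = \frac{1}{649962}$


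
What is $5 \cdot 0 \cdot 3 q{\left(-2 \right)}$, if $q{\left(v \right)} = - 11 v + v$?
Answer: $0$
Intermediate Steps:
$q{\left(v \right)} = - 10 v$
$5 \cdot 0 \cdot 3 q{\left(-2 \right)} = 5 \cdot 0 \cdot 3 \left(\left(-10\right) \left(-2\right)\right) = 0 \cdot 3 \cdot 20 = 0 \cdot 20 = 0$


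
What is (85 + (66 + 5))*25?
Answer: 3900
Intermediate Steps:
(85 + (66 + 5))*25 = (85 + 71)*25 = 156*25 = 3900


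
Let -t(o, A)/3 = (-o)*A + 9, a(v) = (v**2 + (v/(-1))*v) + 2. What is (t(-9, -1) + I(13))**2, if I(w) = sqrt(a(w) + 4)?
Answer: 6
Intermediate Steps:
a(v) = 2 (a(v) = (v**2 + (v*(-1))*v) + 2 = (v**2 + (-v)*v) + 2 = (v**2 - v**2) + 2 = 0 + 2 = 2)
I(w) = sqrt(6) (I(w) = sqrt(2 + 4) = sqrt(6))
t(o, A) = -27 + 3*A*o (t(o, A) = -3*((-o)*A + 9) = -3*(-A*o + 9) = -3*(9 - A*o) = -27 + 3*A*o)
(t(-9, -1) + I(13))**2 = ((-27 + 3*(-1)*(-9)) + sqrt(6))**2 = ((-27 + 27) + sqrt(6))**2 = (0 + sqrt(6))**2 = (sqrt(6))**2 = 6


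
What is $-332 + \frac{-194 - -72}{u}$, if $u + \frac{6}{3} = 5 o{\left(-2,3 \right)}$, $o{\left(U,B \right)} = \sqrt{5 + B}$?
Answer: $- \frac{16329}{49} - \frac{305 \sqrt{2}}{49} \approx -342.05$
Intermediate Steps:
$u = -2 + 10 \sqrt{2}$ ($u = -2 + 5 \sqrt{5 + 3} = -2 + 5 \sqrt{8} = -2 + 5 \cdot 2 \sqrt{2} = -2 + 10 \sqrt{2} \approx 12.142$)
$-332 + \frac{-194 - -72}{u} = -332 + \frac{-194 - -72}{-2 + 10 \sqrt{2}} = -332 + \frac{-194 + 72}{-2 + 10 \sqrt{2}} = -332 - \frac{122}{-2 + 10 \sqrt{2}}$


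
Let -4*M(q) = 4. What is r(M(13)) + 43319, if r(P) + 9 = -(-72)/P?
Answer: 43238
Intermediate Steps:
M(q) = -1 (M(q) = -1/4*4 = -1)
r(P) = -9 + 72/P (r(P) = -9 - (-72)/P = -9 + 72/P)
r(M(13)) + 43319 = (-9 + 72/(-1)) + 43319 = (-9 + 72*(-1)) + 43319 = (-9 - 72) + 43319 = -81 + 43319 = 43238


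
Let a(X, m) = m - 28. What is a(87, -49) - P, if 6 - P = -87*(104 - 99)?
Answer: -518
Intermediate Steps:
a(X, m) = -28 + m
P = 441 (P = 6 - (-87)*(104 - 99) = 6 - (-87)*5 = 6 - 1*(-435) = 6 + 435 = 441)
a(87, -49) - P = (-28 - 49) - 1*441 = -77 - 441 = -518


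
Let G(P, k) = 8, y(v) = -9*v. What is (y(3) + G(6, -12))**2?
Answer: 361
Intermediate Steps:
(y(3) + G(6, -12))**2 = (-9*3 + 8)**2 = (-27 + 8)**2 = (-19)**2 = 361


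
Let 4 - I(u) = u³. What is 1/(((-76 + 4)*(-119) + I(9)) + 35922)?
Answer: 1/43765 ≈ 2.2849e-5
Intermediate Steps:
I(u) = 4 - u³
1/(((-76 + 4)*(-119) + I(9)) + 35922) = 1/(((-76 + 4)*(-119) + (4 - 1*9³)) + 35922) = 1/((-72*(-119) + (4 - 1*729)) + 35922) = 1/((8568 + (4 - 729)) + 35922) = 1/((8568 - 725) + 35922) = 1/(7843 + 35922) = 1/43765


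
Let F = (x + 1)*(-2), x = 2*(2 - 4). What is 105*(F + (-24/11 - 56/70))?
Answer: 3486/11 ≈ 316.91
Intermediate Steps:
x = -4 (x = 2*(-2) = -4)
F = 6 (F = (-4 + 1)*(-2) = -3*(-2) = 6)
105*(F + (-24/11 - 56/70)) = 105*(6 + (-24/11 - 56/70)) = 105*(6 + (-24*1/11 - 56*1/70)) = 105*(6 + (-24/11 - ⅘)) = 105*(6 - 164/55) = 105*(166/55) = 3486/11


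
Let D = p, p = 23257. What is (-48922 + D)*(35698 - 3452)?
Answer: -827593590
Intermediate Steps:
D = 23257
(-48922 + D)*(35698 - 3452) = (-48922 + 23257)*(35698 - 3452) = -25665*32246 = -827593590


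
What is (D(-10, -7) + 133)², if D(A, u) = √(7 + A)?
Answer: (133 + I*√3)² ≈ 17686.0 + 460.7*I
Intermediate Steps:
(D(-10, -7) + 133)² = (√(7 - 10) + 133)² = (√(-3) + 133)² = (I*√3 + 133)² = (133 + I*√3)²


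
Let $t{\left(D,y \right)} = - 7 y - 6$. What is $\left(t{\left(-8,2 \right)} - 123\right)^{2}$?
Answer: $20449$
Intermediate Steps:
$t{\left(D,y \right)} = -6 - 7 y$
$\left(t{\left(-8,2 \right)} - 123\right)^{2} = \left(\left(-6 - 14\right) - 123\right)^{2} = \left(-20 - 123\right)^{2} = \left(-143\right)^{2} = 20449$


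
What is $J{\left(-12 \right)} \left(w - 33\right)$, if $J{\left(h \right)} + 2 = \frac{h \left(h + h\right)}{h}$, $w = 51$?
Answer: $-468$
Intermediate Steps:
$J{\left(h \right)} = -2 + 2 h$ ($J{\left(h \right)} = -2 + \frac{h \left(h + h\right)}{h} = -2 + \frac{h 2 h}{h} = -2 + \frac{2 h^{2}}{h} = -2 + 2 h$)
$J{\left(-12 \right)} \left(w - 33\right) = \left(-2 + 2 \left(-12\right)\right) \left(51 - 33\right) = \left(-2 - 24\right) 18 = \left(-26\right) 18 = -468$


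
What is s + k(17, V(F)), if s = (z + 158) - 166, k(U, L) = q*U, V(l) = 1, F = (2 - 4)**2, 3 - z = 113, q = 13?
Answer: 103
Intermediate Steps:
z = -110 (z = 3 - 1*113 = 3 - 113 = -110)
F = 4 (F = (-2)**2 = 4)
k(U, L) = 13*U
s = -118 (s = (-110 + 158) - 166 = 48 - 166 = -118)
s + k(17, V(F)) = -118 + 13*17 = -118 + 221 = 103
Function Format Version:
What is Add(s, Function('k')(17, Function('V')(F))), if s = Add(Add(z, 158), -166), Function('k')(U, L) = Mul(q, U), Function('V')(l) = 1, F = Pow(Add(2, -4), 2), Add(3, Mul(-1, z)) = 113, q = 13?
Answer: 103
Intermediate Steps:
z = -110 (z = Add(3, Mul(-1, 113)) = Add(3, -113) = -110)
F = 4 (F = Pow(-2, 2) = 4)
Function('k')(U, L) = Mul(13, U)
s = -118 (s = Add(Add(-110, 158), -166) = Add(48, -166) = -118)
Add(s, Function('k')(17, Function('V')(F))) = Add(-118, Mul(13, 17)) = Add(-118, 221) = 103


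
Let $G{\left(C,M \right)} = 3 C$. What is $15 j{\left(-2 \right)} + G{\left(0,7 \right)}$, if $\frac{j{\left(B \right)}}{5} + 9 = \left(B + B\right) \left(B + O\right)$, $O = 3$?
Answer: $-975$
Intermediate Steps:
$j{\left(B \right)} = -45 + 10 B \left(3 + B\right)$ ($j{\left(B \right)} = -45 + 5 \left(B + B\right) \left(B + 3\right) = -45 + 5 \cdot 2 B \left(3 + B\right) = -45 + 10 B \left(3 + B\right)$)
$15 j{\left(-2 \right)} + G{\left(0,7 \right)} = 15 \left(-45 + 10 \left(-2\right)^{2} + 30 \left(-2\right)\right) + 3 \cdot 0 = 15 \left(-45 + 10 \cdot 4 - 60\right) + 0 = 15 \left(-45 + 40 - 60\right) + 0 = 15 \left(-65\right) + 0 = -975 + 0 = -975$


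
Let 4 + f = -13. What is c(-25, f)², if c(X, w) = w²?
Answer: 83521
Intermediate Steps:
f = -17 (f = -4 - 13 = -17)
c(-25, f)² = ((-17)²)² = 289² = 83521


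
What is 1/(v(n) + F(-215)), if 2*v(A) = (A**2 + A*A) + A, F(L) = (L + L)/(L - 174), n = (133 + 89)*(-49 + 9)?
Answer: 389/30672634870 ≈ 1.2682e-8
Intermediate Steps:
n = -8880 (n = 222*(-40) = -8880)
F(L) = 2*L/(-174 + L) (F(L) = (2*L)/(-174 + L) = 2*L/(-174 + L))
v(A) = A**2 + A/2 (v(A) = ((A**2 + A*A) + A)/2 = ((A**2 + A**2) + A)/2 = (2*A**2 + A)/2 = (A + 2*A**2)/2 = A**2 + A/2)
1/(v(n) + F(-215)) = 1/(-8880*(1/2 - 8880) + 2*(-215)/(-174 - 215)) = 1/(-8880*(-17759/2) + 2*(-215)/(-389)) = 1/(78849960 + 2*(-215)*(-1/389)) = 1/(78849960 + 430/389) = 1/(30672634870/389) = 389/30672634870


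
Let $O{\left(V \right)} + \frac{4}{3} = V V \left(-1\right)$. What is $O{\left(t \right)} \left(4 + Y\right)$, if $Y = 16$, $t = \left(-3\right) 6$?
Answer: $- \frac{19520}{3} \approx -6506.7$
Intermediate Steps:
$t = -18$
$O{\left(V \right)} = - \frac{4}{3} - V^{2}$ ($O{\left(V \right)} = - \frac{4}{3} + V V \left(-1\right) = - \frac{4}{3} + V^{2} \left(-1\right) = - \frac{4}{3} - V^{2}$)
$O{\left(t \right)} \left(4 + Y\right) = \left(- \frac{4}{3} - \left(-18\right)^{2}\right) \left(4 + 16\right) = \left(- \frac{4}{3} - 324\right) 20 = \left(- \frac{976}{3}\right) 20 = - \frac{19520}{3}$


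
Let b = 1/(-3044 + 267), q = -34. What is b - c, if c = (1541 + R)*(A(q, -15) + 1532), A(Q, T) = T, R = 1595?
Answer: -13211055425/2777 ≈ -4.7573e+6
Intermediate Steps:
b = -1/2777 (b = 1/(-2777) = -1/2777 ≈ -0.00036010)
c = 4757312 (c = (1541 + 1595)*(-15 + 1532) = 3136*1517 = 4757312)
b - c = -1/2777 - 1*4757312 = -1/2777 - 4757312 = -13211055425/2777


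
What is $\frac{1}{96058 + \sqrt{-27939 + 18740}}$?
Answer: $\frac{96058}{9227148563} - \frac{i \sqrt{9199}}{9227148563} \approx 1.041 \cdot 10^{-5} - 1.0394 \cdot 10^{-8} i$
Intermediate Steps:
$\frac{1}{96058 + \sqrt{-27939 + 18740}} = \frac{1}{96058 + \sqrt{-9199}} = \frac{1}{96058 + i \sqrt{9199}}$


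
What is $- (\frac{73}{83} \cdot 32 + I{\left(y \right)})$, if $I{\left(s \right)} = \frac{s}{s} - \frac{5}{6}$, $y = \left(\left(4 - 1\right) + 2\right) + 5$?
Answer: $- \frac{14099}{498} \approx -28.311$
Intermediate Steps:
$y = 10$ ($y = \left(3 + 2\right) + 5 = 5 + 5 = 10$)
$I{\left(s \right)} = \frac{1}{6}$ ($I{\left(s \right)} = 1 - \frac{5}{6} = \frac{1}{6}$)
$- (\frac{73}{83} \cdot 32 + I{\left(y \right)}) = - (\frac{73}{83} \cdot 32 + \frac{1}{6}) = - (\frac{2336}{83} + \frac{1}{6}) = \left(-1\right) \frac{14099}{498} = - \frac{14099}{498}$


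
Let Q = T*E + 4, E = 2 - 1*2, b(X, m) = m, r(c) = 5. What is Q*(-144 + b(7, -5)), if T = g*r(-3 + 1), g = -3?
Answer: -596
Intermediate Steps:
T = -15 (T = -3*5 = -15)
E = 0 (E = 2 - 2 = 0)
Q = 4 (Q = -15*0 + 4 = 0 + 4 = 4)
Q*(-144 + b(7, -5)) = 4*(-144 - 5) = 4*(-149) = -596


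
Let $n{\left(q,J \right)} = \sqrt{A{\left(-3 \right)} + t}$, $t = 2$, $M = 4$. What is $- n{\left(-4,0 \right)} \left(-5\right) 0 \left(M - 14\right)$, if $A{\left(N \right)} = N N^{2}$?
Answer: $0$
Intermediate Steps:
$A{\left(N \right)} = N^{3}$
$n{\left(q,J \right)} = 5 i$ ($n{\left(q,J \right)} = \sqrt{\left(-3\right)^{3} + 2} = \sqrt{-27 + 2} = \sqrt{-25} = 5 i$)
$- n{\left(-4,0 \right)} \left(-5\right) 0 \left(M - 14\right) = - 5 i \left(-5\right) 0 \left(4 - 14\right) = - - 25 i 0 \left(-10\right) = - 0 \left(-10\right) = \left(-1\right) 0 = 0$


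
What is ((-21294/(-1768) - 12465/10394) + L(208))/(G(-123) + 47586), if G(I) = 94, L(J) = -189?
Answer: -62959311/16849921280 ≈ -0.0037365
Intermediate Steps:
((-21294/(-1768) - 12465/10394) + L(208))/(G(-123) + 47586) = ((-21294/(-1768) - 12465/10394) - 189)/(94 + 47586) = ((-21294*(-1/1768) - 12465*1/10394) - 189)/47680 = ((819/68 - 12465/10394) - 189)*(1/47680) = (3832533/353396 - 189)*(1/47680) = -62959311/353396*1/47680 = -62959311/16849921280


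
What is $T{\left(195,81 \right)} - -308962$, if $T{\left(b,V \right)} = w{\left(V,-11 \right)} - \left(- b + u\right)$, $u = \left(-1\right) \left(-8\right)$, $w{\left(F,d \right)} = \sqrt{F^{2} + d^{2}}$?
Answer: $309149 + \sqrt{6682} \approx 3.0923 \cdot 10^{5}$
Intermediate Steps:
$u = 8$
$T{\left(b,V \right)} = -8 + b + \sqrt{121 + V^{2}}$ ($T{\left(b,V \right)} = \sqrt{V^{2} + \left(-11\right)^{2}} - \left(- b + 8\right) = \sqrt{V^{2} + 121} - \left(8 - b\right) = \sqrt{121 + V^{2}} + \left(-8 + b\right) = -8 + b + \sqrt{121 + V^{2}}$)
$T{\left(195,81 \right)} - -308962 = \left(-8 + 195 + \sqrt{121 + 81^{2}}\right) - -308962 = \left(-8 + 195 + \sqrt{121 + 6561}\right) + 308962 = \left(-8 + 195 + \sqrt{6682}\right) + 308962 = \left(187 + \sqrt{6682}\right) + 308962 = 309149 + \sqrt{6682}$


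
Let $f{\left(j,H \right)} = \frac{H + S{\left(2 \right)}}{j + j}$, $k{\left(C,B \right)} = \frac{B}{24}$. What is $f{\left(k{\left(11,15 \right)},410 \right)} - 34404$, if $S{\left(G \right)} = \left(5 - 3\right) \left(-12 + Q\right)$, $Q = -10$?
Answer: $- \frac{170556}{5} \approx -34111.0$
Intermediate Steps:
$S{\left(G \right)} = -44$ ($S{\left(G \right)} = \left(5 - 3\right) \left(-12 - 10\right) = 2 \left(-22\right) = -44$)
$k{\left(C,B \right)} = \frac{B}{24}$ ($k{\left(C,B \right)} = B \frac{1}{24} = \frac{B}{24}$)
$f{\left(j,H \right)} = \frac{-44 + H}{2 j}$ ($f{\left(j,H \right)} = \frac{H - 44}{j + j} = \frac{-44 + H}{2 j}$)
$f{\left(k{\left(11,15 \right)},410 \right)} - 34404 = \frac{-44 + 410}{2 \cdot \frac{1}{24} \cdot 15} - 34404 = \frac{1}{2} \frac{1}{\frac{5}{8}} \cdot 366 - 34404 = \frac{1}{2} \cdot \frac{8}{5} \cdot 366 - 34404 = \frac{1464}{5} - 34404 = - \frac{170556}{5}$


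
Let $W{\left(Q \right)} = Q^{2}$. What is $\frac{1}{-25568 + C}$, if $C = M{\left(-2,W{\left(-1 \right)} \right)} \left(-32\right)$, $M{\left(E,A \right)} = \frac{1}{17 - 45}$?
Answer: $- \frac{7}{178968} \approx -3.9113 \cdot 10^{-5}$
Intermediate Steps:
$M{\left(E,A \right)} = - \frac{1}{28}$ ($M{\left(E,A \right)} = \frac{1}{-28} = - \frac{1}{28}$)
$C = \frac{8}{7}$ ($C = \left(- \frac{1}{28}\right) \left(-32\right) = \frac{8}{7} \approx 1.1429$)
$\frac{1}{-25568 + C} = \frac{1}{-25568 + \frac{8}{7}} = \frac{1}{- \frac{178968}{7}} = - \frac{7}{178968}$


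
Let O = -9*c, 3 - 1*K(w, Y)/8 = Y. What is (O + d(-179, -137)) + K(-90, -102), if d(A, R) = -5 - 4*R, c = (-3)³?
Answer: 1626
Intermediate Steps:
K(w, Y) = 24 - 8*Y
c = -27
O = 243 (O = -9*(-27) = 243)
(O + d(-179, -137)) + K(-90, -102) = (243 + (-5 - 4*(-137))) + (24 - 8*(-102)) = (243 + (-5 + 548)) + (24 + 816) = (243 + 543) + 840 = 786 + 840 = 1626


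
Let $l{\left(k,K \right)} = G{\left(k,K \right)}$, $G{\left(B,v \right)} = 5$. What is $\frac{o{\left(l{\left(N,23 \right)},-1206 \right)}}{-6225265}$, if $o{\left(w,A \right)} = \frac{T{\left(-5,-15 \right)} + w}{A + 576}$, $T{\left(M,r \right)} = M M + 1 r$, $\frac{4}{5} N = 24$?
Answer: $\frac{1}{261461130} \approx 3.8247 \cdot 10^{-9}$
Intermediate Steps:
$N = 30$ ($N = \frac{5}{4} \cdot 24 = 30$)
$l{\left(k,K \right)} = 5$
$T{\left(M,r \right)} = r + M^{2}$ ($T{\left(M,r \right)} = M^{2} + r = r + M^{2}$)
$o{\left(w,A \right)} = \frac{10 + w}{576 + A}$ ($o{\left(w,A \right)} = \frac{\left(-15 + \left(-5\right)^{2}\right) + w}{A + 576} = \frac{\left(-15 + 25\right) + w}{576 + A} = \frac{10 + w}{576 + A}$)
$\frac{o{\left(l{\left(N,23 \right)},-1206 \right)}}{-6225265} = \frac{\frac{1}{576 - 1206} \left(10 + 5\right)}{-6225265} = \frac{1}{-630} \cdot 15 \left(- \frac{1}{6225265}\right) = \left(- \frac{1}{630}\right) 15 \left(- \frac{1}{6225265}\right) = \left(- \frac{1}{42}\right) \left(- \frac{1}{6225265}\right) = \frac{1}{261461130}$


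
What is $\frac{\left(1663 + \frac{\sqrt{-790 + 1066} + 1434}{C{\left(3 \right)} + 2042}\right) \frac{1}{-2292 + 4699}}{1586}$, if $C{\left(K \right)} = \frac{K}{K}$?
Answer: $\frac{1132981}{2599718862} + \frac{\sqrt{69}}{3899578293} \approx 0.00043581$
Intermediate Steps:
$C{\left(K \right)} = 1$
$\frac{\left(1663 + \frac{\sqrt{-790 + 1066} + 1434}{C{\left(3 \right)} + 2042}\right) \frac{1}{-2292 + 4699}}{1586} = \frac{\left(1663 + \frac{\sqrt{-790 + 1066} + 1434}{1 + 2042}\right) \frac{1}{-2292 + 4699}}{1586} = \frac{1663 + \frac{\sqrt{276} + 1434}{2043}}{2407} \cdot \frac{1}{1586} = \left(1663 + \left(2 \sqrt{69} + 1434\right) \frac{1}{2043}\right) \frac{1}{2407} \cdot \frac{1}{1586} = \left(1663 + \left(1434 + 2 \sqrt{69}\right) \frac{1}{2043}\right) \frac{1}{2407} \cdot \frac{1}{1586} = \left(1663 + \left(\frac{478}{681} + \frac{2 \sqrt{69}}{2043}\right)\right) \frac{1}{2407} \cdot \frac{1}{1586} = \left(\frac{1132981}{681} + \frac{2 \sqrt{69}}{2043}\right) \frac{1}{2407} \cdot \frac{1}{1586} = \left(\frac{1132981}{1639167} + \frac{2 \sqrt{69}}{4917501}\right) \frac{1}{1586} = \frac{1132981}{2599718862} + \frac{\sqrt{69}}{3899578293}$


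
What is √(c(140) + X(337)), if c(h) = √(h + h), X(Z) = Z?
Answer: √(337 + 2*√70) ≈ 18.808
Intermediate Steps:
c(h) = √2*√h (c(h) = √(2*h) = √2*√h)
√(c(140) + X(337)) = √(√2*√140 + 337) = √(√2*(2*√35) + 337) = √(2*√70 + 337) = √(337 + 2*√70)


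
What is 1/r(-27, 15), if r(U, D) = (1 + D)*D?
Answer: 1/240 ≈ 0.0041667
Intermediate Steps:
r(U, D) = D*(1 + D)
1/r(-27, 15) = 1/(15*(1 + 15)) = 1/(15*16) = 1/240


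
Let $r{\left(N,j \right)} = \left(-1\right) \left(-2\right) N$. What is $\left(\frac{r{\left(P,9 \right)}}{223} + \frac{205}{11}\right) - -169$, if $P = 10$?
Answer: $\frac{460492}{2453} \approx 187.73$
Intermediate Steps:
$r{\left(N,j \right)} = 2 N$
$\left(\frac{r{\left(P,9 \right)}}{223} + \frac{205}{11}\right) - -169 = \left(\frac{2 \cdot 10}{223} + \frac{205}{11}\right) - -169 = \left(20 \cdot \frac{1}{223} + 205 \cdot \frac{1}{11}\right) + 169 = \left(\frac{20}{223} + \frac{205}{11}\right) + 169 = \frac{45935}{2453} + 169 = \frac{460492}{2453}$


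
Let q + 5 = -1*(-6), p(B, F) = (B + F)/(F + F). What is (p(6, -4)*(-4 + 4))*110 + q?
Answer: 1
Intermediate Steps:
p(B, F) = (B + F)/(2*F) (p(B, F) = (B + F)/((2*F)) = (B + F)*(1/(2*F)) = (B + F)/(2*F))
q = 1 (q = -5 - 1*(-6) = -5 + 6 = 1)
(p(6, -4)*(-4 + 4))*110 + q = (((½)*(6 - 4)/(-4))*(-4 + 4))*110 + 1 = (((½)*(-¼)*2)*0)*110 + 1 = -¼*0*110 + 1 = 0*110 + 1 = 0 + 1 = 1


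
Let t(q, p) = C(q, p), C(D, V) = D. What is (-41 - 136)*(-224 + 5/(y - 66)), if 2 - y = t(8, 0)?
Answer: 951847/24 ≈ 39660.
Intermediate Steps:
t(q, p) = q
y = -6 (y = 2 - 1*8 = 2 - 8 = -6)
(-41 - 136)*(-224 + 5/(y - 66)) = (-41 - 136)*(-224 + 5/(-6 - 66)) = -177*(-224 + 5/(-72)) = -177*(-224 - 1/72*5) = -177*(-224 - 5/72) = -177*(-16133/72) = 951847/24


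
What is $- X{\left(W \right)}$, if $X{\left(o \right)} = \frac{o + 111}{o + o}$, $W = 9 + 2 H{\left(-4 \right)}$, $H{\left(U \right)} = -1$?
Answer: $- \frac{59}{7} \approx -8.4286$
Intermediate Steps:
$W = 7$ ($W = 9 + 2 \left(-1\right) = 9 - 2 = 7$)
$X{\left(o \right)} = \frac{111 + o}{2 o}$
$- X{\left(W \right)} = - \frac{111 + 7}{2 \cdot 7} = - \frac{118}{2 \cdot 7} = \left(-1\right) \frac{59}{7} = - \frac{59}{7}$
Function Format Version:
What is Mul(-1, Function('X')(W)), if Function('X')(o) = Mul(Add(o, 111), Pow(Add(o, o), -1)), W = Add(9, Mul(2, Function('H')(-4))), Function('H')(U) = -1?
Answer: Rational(-59, 7) ≈ -8.4286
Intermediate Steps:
W = 7 (W = Add(9, Mul(2, -1)) = Add(9, -2) = 7)
Function('X')(o) = Mul(Rational(1, 2), Pow(o, -1), Add(111, o)) (Function('X')(o) = Mul(Add(111, o), Pow(Mul(2, o), -1)) = Mul(Add(111, o), Mul(Rational(1, 2), Pow(o, -1))) = Mul(Rational(1, 2), Pow(o, -1), Add(111, o)))
Mul(-1, Function('X')(W)) = Mul(-1, Mul(Rational(1, 2), Pow(7, -1), Add(111, 7))) = Mul(-1, Mul(Rational(1, 2), Rational(1, 7), 118)) = Mul(-1, Rational(59, 7)) = Rational(-59, 7)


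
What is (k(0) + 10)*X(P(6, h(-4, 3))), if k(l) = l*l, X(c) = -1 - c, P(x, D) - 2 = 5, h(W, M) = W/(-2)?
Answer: -80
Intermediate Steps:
h(W, M) = -W/2 (h(W, M) = W*(-½) = -W/2)
P(x, D) = 7 (P(x, D) = 2 + 5 = 7)
k(l) = l²
(k(0) + 10)*X(P(6, h(-4, 3))) = (0² + 10)*(-1 - 1*7) = (0 + 10)*(-1 - 7) = 10*(-8) = -80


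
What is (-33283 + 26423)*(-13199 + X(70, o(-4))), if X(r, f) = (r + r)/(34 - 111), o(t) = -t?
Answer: 996133740/11 ≈ 9.0558e+7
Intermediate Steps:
X(r, f) = -2*r/77 (X(r, f) = (2*r)/(-77) = (2*r)*(-1/77) = -2*r/77)
(-33283 + 26423)*(-13199 + X(70, o(-4))) = (-33283 + 26423)*(-13199 - 2/77*70) = -6860*(-13199 - 20/11) = -6860*(-145209/11) = 996133740/11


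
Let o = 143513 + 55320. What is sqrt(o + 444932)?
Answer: sqrt(643765) ≈ 802.35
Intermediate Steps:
o = 198833
sqrt(o + 444932) = sqrt(198833 + 444932) = sqrt(643765)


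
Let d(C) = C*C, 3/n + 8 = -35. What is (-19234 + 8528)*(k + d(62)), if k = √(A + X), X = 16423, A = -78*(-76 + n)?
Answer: -41153864 - 10706*√41337061/43 ≈ -4.2755e+7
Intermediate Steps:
n = -3/43 (n = 3/(-8 - 35) = 3/(-43) = 3*(-1/43) = -3/43 ≈ -0.069767)
A = 255138/43 (A = -78*(-76 - 3/43) = -78*(-3271/43) = 255138/43 ≈ 5933.4)
d(C) = C²
k = √41337061/43 (k = √(255138/43 + 16423) = √(961327/43) = √41337061/43 ≈ 149.52)
(-19234 + 8528)*(k + d(62)) = (-19234 + 8528)*(√41337061/43 + 62²) = -10706*(√41337061/43 + 3844) = -10706*(3844 + √41337061/43) = -41153864 - 10706*√41337061/43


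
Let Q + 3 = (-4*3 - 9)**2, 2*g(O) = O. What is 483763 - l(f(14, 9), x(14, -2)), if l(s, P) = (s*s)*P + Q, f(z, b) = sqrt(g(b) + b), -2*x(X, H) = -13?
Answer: 1932949/4 ≈ 4.8324e+5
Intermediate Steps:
x(X, H) = 13/2 (x(X, H) = -1/2*(-13) = 13/2)
g(O) = O/2
f(z, b) = sqrt(6)*sqrt(b)/2 (f(z, b) = sqrt(b/2 + b) = sqrt(3*b/2) = sqrt(6)*sqrt(b)/2)
Q = 438 (Q = -3 + (-4*3 - 9)**2 = -3 + (-12 - 9)**2 = -3 + (-21)**2 = -3 + 441 = 438)
l(s, P) = 438 + P*s**2 (l(s, P) = (s*s)*P + 438 = s**2*P + 438 = P*s**2 + 438 = 438 + P*s**2)
483763 - l(f(14, 9), x(14, -2)) = 483763 - (438 + 13*(sqrt(6)*sqrt(9)/2)**2/2) = 483763 - (438 + 13*((1/2)*sqrt(6)*3)**2/2) = 483763 - (438 + 13*(3*sqrt(6)/2)**2/2) = 483763 - (438 + (13/2)*(27/2)) = 483763 - (438 + 351/4) = 483763 - 1*2103/4 = 483763 - 2103/4 = 1932949/4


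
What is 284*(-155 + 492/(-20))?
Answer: -255032/5 ≈ -51006.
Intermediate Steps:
284*(-155 + 492/(-20)) = 284*(-155 + 492*(-1/20)) = 284*(-155 - 123/5) = 284*(-898/5) = -255032/5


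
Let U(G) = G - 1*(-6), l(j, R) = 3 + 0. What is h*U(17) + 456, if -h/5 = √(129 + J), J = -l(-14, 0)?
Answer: 456 - 345*√14 ≈ -834.87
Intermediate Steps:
l(j, R) = 3
J = -3 (J = -1*3 = -3)
U(G) = 6 + G (U(G) = G + 6 = 6 + G)
h = -15*√14 (h = -5*√(129 - 3) = -15*√14 ≈ -56.125)
h*U(17) + 456 = (-15*√14)*(6 + 17) + 456 = -15*√14*23 + 456 = -345*√14 + 456 = 456 - 345*√14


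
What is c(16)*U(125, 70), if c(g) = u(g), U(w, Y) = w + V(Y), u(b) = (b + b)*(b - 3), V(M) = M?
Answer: 81120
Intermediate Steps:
u(b) = 2*b*(-3 + b) (u(b) = (2*b)*(-3 + b) = 2*b*(-3 + b))
U(w, Y) = Y + w (U(w, Y) = w + Y = Y + w)
c(g) = 2*g*(-3 + g)
c(16)*U(125, 70) = (2*16*(-3 + 16))*(70 + 125) = (2*16*13)*195 = 416*195 = 81120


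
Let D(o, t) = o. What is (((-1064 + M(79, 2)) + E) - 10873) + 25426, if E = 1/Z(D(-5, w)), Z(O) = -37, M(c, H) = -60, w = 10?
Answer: 496872/37 ≈ 13429.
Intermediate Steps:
E = -1/37 (E = 1/(-37) = -1/37 ≈ -0.027027)
(((-1064 + M(79, 2)) + E) - 10873) + 25426 = (((-1064 - 60) - 1/37) - 10873) + 25426 = ((-1124 - 1/37) - 10873) + 25426 = (-41589/37 - 10873) + 25426 = -443890/37 + 25426 = 496872/37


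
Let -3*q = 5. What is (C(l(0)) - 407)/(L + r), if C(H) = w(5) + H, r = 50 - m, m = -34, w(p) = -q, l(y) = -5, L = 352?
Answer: -1231/1308 ≈ -0.94113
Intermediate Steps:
q = -5/3 (q = -⅓*5 = -5/3 ≈ -1.6667)
w(p) = 5/3 (w(p) = -1*(-5/3) = 5/3)
r = 84 (r = 50 - 1*(-34) = 50 + 34 = 84)
C(H) = 5/3 + H
(C(l(0)) - 407)/(L + r) = ((5/3 - 5) - 407)/(352 + 84) = (-10/3 - 407)/436 = -1231/3*1/436 = -1231/1308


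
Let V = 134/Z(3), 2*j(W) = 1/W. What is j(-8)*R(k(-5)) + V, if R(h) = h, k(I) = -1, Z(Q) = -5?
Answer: -2139/80 ≈ -26.737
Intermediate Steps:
j(W) = 1/(2*W)
V = -134/5 (V = 134/(-5) = 134*(-⅕) = -134/5 ≈ -26.800)
j(-8)*R(k(-5)) + V = ((½)/(-8))*(-1) - 134/5 = ((½)*(-⅛))*(-1) - 134/5 = -1/16*(-1) - 134/5 = 1/16 - 134/5 = -2139/80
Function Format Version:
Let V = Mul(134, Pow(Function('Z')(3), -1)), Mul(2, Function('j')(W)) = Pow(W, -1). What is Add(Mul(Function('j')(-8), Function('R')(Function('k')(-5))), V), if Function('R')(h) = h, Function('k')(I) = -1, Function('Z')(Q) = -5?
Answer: Rational(-2139, 80) ≈ -26.737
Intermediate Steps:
Function('j')(W) = Mul(Rational(1, 2), Pow(W, -1))
V = Rational(-134, 5) (V = Mul(134, Pow(-5, -1)) = Mul(134, Rational(-1, 5)) = Rational(-134, 5) ≈ -26.800)
Add(Mul(Function('j')(-8), Function('R')(Function('k')(-5))), V) = Add(Mul(Mul(Rational(1, 2), Pow(-8, -1)), -1), Rational(-134, 5)) = Add(Mul(Mul(Rational(1, 2), Rational(-1, 8)), -1), Rational(-134, 5)) = Add(Mul(Rational(-1, 16), -1), Rational(-134, 5)) = Add(Rational(1, 16), Rational(-134, 5)) = Rational(-2139, 80)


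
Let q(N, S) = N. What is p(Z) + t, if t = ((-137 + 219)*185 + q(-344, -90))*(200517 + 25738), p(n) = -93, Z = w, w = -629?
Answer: 3354456537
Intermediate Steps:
Z = -629
t = 3354456630 (t = ((-137 + 219)*185 - 344)*(200517 + 25738) = (82*185 - 344)*226255 = (15170 - 344)*226255 = 14826*226255 = 3354456630)
p(Z) + t = -93 + 3354456630 = 3354456537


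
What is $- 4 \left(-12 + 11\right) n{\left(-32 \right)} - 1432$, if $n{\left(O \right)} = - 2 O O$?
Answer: $-9624$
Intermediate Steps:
$n{\left(O \right)} = - 2 O^{2}$
$- 4 \left(-12 + 11\right) n{\left(-32 \right)} - 1432 = - 4 \left(-12 + 11\right) \left(- 2 \left(-32\right)^{2}\right) - 1432 = \left(-4\right) \left(-1\right) \left(\left(-2\right) 1024\right) - 1432 = 4 \left(-2048\right) - 1432 = -8192 - 1432 = -9624$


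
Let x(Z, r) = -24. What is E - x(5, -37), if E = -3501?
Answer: -3477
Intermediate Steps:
E - x(5, -37) = -3501 - 1*(-24) = -3501 + 24 = -3477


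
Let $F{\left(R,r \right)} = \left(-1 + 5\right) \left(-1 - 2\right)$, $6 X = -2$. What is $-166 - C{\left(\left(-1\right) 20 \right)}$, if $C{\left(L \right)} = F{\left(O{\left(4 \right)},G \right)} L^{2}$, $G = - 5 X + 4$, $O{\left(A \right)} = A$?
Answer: $4634$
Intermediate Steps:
$X = - \frac{1}{3}$ ($X = \frac{1}{6} \left(-2\right) = - \frac{1}{3} \approx -0.33333$)
$G = \frac{17}{3}$ ($G = \left(-5\right) \left(- \frac{1}{3}\right) + 4 = \frac{5}{3} + 4 = \frac{17}{3} \approx 5.6667$)
$F{\left(R,r \right)} = -12$ ($F{\left(R,r \right)} = 4 \left(-3\right) = -12$)
$C{\left(L \right)} = - 12 L^{2}$
$-166 - C{\left(\left(-1\right) 20 \right)} = -166 - - 12 \left(\left(-1\right) 20\right)^{2} = -166 - - 12 \left(-20\right)^{2} = -166 - \left(-12\right) 400 = -166 - -4800 = -166 + 4800 = 4634$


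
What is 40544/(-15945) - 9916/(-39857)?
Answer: -1457851588/635519865 ≈ -2.2940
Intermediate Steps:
40544/(-15945) - 9916/(-39857) = 40544*(-1/15945) - 9916*(-1/39857) = -40544/15945 + 9916/39857 = -1457851588/635519865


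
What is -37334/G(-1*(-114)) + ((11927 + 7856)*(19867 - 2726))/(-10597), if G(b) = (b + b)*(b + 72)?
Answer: -7190482759411/224698788 ≈ -32001.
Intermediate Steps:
G(b) = 2*b*(72 + b) (G(b) = (2*b)*(72 + b) = 2*b*(72 + b))
-37334/G(-1*(-114)) + ((11927 + 7856)*(19867 - 2726))/(-10597) = -37334*1/(228*(72 - 1*(-114))) + ((11927 + 7856)*(19867 - 2726))/(-10597) = -37334*1/(228*(72 + 114)) + (19783*17141)*(-1/10597) = -37334/(2*114*186) + 339100403*(-1/10597) = -37334/42408 - 339100403/10597 = -37334*1/42408 - 339100403/10597 = -18667/21204 - 339100403/10597 = -7190482759411/224698788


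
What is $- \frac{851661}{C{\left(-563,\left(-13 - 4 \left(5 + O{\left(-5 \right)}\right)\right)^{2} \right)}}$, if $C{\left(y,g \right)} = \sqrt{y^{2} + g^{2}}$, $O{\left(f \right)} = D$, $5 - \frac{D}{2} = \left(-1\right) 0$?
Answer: $- \frac{851661 \sqrt{28715210}}{28715210} \approx -158.93$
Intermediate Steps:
$D = 10$ ($D = 10 - 2 \left(\left(-1\right) 0\right) = 10 - 0 = 10 + 0 = 10$)
$O{\left(f \right)} = 10$
$C{\left(y,g \right)} = \sqrt{g^{2} + y^{2}}$
$- \frac{851661}{C{\left(-563,\left(-13 - 4 \left(5 + O{\left(-5 \right)}\right)\right)^{2} \right)}} = - \frac{851661}{\sqrt{\left(\left(-13 - 4 \left(5 + 10\right)\right)^{2}\right)^{2} + \left(-563\right)^{2}}} = - \frac{851661}{\sqrt{\left(\left(-13 - 60\right)^{2}\right)^{2} + 316969}} = - \frac{851661}{\sqrt{\left(\left(-73\right)^{2}\right)^{2} + 316969}} = - \frac{851661}{\sqrt{5329^{2} + 316969}} = - \frac{851661}{\sqrt{28398241 + 316969}} = - \frac{851661}{\sqrt{28715210}} = - 851661 \frac{\sqrt{28715210}}{28715210} = - \frac{851661 \sqrt{28715210}}{28715210}$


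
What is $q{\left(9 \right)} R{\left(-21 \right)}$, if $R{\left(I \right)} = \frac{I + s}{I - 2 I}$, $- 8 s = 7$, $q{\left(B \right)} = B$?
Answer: $- \frac{75}{8} \approx -9.375$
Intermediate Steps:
$s = - \frac{7}{8}$ ($s = \left(- \frac{1}{8}\right) 7 = - \frac{7}{8} \approx -0.875$)
$R{\left(I \right)} = - \frac{- \frac{7}{8} + I}{I}$ ($R{\left(I \right)} = \frac{I - \frac{7}{8}}{I - 2 I} = \frac{- \frac{7}{8} + I}{\left(-1\right) I} = \left(- \frac{7}{8} + I\right) \left(- \frac{1}{I}\right) = - \frac{- \frac{7}{8} + I}{I}$)
$q{\left(9 \right)} R{\left(-21 \right)} = 9 \frac{\frac{7}{8} - -21}{-21} = 9 \left(- \frac{\frac{7}{8} + 21}{21}\right) = 9 \left(\left(- \frac{1}{21}\right) \frac{175}{8}\right) = 9 \left(- \frac{25}{24}\right) = - \frac{75}{8}$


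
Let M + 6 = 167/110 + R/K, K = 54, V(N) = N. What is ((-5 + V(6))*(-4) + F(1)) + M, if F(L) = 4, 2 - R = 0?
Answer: -13201/2970 ≈ -4.4448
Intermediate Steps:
R = 2 (R = 2 - 1*0 = 2 + 0 = 2)
M = -13201/2970 (M = -6 + (167/110 + 2/54) = -6 + (167*(1/110) + 2*(1/54)) = -6 + (167/110 + 1/27) = -6 + 4619/2970 = -13201/2970 ≈ -4.4448)
((-5 + V(6))*(-4) + F(1)) + M = ((-5 + 6)*(-4) + 4) - 13201/2970 = (1*(-4) + 4) - 13201/2970 = (-4 + 4) - 13201/2970 = 0 - 13201/2970 = -13201/2970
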